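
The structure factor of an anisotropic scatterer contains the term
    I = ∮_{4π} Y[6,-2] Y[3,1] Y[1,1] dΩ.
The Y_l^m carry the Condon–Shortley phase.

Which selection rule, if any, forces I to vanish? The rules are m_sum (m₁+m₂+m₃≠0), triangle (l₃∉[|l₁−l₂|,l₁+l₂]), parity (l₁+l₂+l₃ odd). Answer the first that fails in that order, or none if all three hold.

triangle

azimuthal sum: -2 + 1 + 1 = 0  ✓
3 ≤ 1 ≤ 9 (triangle on l)  ✗
L = 6 + 3 + 1 = 10 (even)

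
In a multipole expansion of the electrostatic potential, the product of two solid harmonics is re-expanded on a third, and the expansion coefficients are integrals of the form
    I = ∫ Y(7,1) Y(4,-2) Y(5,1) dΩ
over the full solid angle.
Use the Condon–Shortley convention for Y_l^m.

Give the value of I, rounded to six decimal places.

0.093380

Rules hold: Σm=0, L=16 even, 3≤5≤11.
N = 15·9·11 = 1485
Δ = 6!·8!·2!/17! = 1/6126120
Racah Σ t=2..4: t=2:+1/69120 t=3:−1/20736 t=4:+1/69120 = -1/51840
⇒ 3j(7 4 5; 0 0 0)² = 280/21879, sgn +1
Racah Σ t=0..2: t=0:+1/2073600 t=1:−1/86400 t=2:+1/55296 = 29/4147200
⇒ 3j(7 4 5; 1 -2 1)² = 841/145860, sgn +1
4πI² = N·(3j₀)²·(3jₘ)² = 58870/537251
I = +1·√(0.109576/4π) = 0.09337991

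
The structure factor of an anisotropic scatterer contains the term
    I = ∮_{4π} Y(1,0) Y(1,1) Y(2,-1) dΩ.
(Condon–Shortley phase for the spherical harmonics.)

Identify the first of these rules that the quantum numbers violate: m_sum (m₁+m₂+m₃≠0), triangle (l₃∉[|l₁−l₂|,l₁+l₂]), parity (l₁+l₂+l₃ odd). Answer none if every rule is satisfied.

none

Σmᵢ = 0  ✓
l₃∈[|l₁−l₂|,l₁+l₂]=[0,2], have l₃=2  ✓
Σlᵢ = 4 ⇒ even  ✓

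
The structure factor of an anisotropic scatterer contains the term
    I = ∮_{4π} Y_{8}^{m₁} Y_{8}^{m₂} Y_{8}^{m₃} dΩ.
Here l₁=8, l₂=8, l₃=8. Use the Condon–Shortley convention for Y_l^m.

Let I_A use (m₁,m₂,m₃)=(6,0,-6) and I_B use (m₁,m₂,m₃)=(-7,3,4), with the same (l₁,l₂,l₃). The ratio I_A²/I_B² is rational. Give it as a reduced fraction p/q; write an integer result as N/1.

Same 8,8,8: normalisation and zero-m 3j drop out of the ratio.
A: Δ: 8! 8! 8! / 25! → 1/236637794250; sum: t=0:+1/2341011456000 t=1:−1/128024064000 t=2:+1/83607552000 = 1/218494402560; 3j²(8 8 8; 6 0 -6) = Δ·Π!·Σ² = 65/14858  (sign +1)
B: Δ: 8! 8! 8! / 25! → 1/236637794250; sum: t=7:−1/117050572800 t=8:+1/146313216000 = -1/585252864000; 3j²(8 8 8; -7 3 4) = Δ·Π!·Σ² = 33/37145  (sign -1)
I_A²/I_B² = (65/14858)/(33/37145) = 325/66

325/66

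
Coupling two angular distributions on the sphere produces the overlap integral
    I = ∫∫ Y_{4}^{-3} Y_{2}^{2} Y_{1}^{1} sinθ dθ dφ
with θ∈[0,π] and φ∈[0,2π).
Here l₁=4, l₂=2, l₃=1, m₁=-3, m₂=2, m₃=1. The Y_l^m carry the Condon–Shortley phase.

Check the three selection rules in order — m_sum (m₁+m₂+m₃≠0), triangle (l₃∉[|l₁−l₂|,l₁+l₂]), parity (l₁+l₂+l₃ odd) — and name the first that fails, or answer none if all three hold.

triangle

azimuthal sum: -3 + 2 + 1 = 0  ✓
2 ≤ 1 ≤ 6 (triangle on l)  ✗
L = 4 + 2 + 1 = 7 (odd)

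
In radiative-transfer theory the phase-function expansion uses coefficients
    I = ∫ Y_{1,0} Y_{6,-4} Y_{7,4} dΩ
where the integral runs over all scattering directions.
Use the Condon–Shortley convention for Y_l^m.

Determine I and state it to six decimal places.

Checks pass: Σm=0; 14 even; l₃=7∈[5,7].
(2·1+1)(2·6+1)(2·7+1) = 585
Δ: 0! 2! 12! / 15! → 1/1365
sum: t=0:+1/518400 = 1/518400
3j²(1 6 7; 0 0 0) = Δ·Π!·Σ² = 7/195  (sign -1)
sum: t=0:+1/7257600 = 1/7257600
3j²(1 6 7; 0 -4 4) = Δ·Π!·Σ² = 11/455  (sign -1)
combine: 4πI² = 585·7/195·11/455 = 33/65
take √, sign +1: I = 0.20099968

0.201000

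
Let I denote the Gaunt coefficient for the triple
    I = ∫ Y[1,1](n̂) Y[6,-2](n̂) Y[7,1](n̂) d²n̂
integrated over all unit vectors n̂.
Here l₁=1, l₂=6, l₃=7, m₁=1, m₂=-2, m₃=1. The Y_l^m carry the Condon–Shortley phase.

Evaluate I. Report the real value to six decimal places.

m-sum 0 ✓  L=14 even ✓  5≤7≤7 ✓
Π(2lᵢ+1) = 3×13×15 = 585
triangle coeff Δ(1,6,7) = 1/1365
Σ_t [0,0]: t=0:+1/518400 = 1/518400
(3j)²=7/195 [(1 6 7; 0 0 0)], sign=-1
Σ_t [0,0]: t=0:+1/1935360 = 1/1935360
(3j)²=1/91 [(1 6 7; 1 -2 1)], sign=+1
⇒ 4πI² = 3/13
I = (-1)√(3/13/(4π)) = -0.13551395

-0.135514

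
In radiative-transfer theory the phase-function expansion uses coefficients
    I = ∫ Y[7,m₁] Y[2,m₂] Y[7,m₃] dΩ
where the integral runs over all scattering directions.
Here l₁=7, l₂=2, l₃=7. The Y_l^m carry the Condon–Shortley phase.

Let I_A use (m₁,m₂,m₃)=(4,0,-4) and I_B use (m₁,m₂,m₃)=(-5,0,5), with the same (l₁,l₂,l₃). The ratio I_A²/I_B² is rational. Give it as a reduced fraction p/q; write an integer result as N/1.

l's match ⇒ only the (l;m) 3-j factors differ between A and B.
A: triangle coeff Δ(7,2,7) = 1/185640; Σ_t [0,2]: t=0:+1/8709120 t=1:−1/7257600 t=2:+1/159667200 = -1/59875200; (3j)²=8/23205 [(7 2 7; 4 0 -4)], sign=+1
B: triangle coeff Δ(7,2,7) = 1/185640; Σ_t [0,2]: t=0:+1/1916006400 t=1:−1/39916800 t=2:+1/29030400 = 19/1916006400; (3j)²=361/185640 [(7 2 7; -5 0 5)], sign=+1
I_A²/I_B² = (8/23205)/(361/185640) = 64/361

64/361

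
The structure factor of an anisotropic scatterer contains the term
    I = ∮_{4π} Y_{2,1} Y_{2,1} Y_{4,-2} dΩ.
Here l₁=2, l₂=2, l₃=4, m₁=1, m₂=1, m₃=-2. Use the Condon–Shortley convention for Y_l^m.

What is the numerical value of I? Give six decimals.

0.254875

m-sum 0 ✓  L=8 even ✓  0≤4≤4 ✓
Π(2lᵢ+1) = 5×5×9 = 225
triangle coeff Δ(2,2,4) = 1/630
Σ_t [0,0]: t=0:+1/16 = 1/16
(3j)²=2/35 [(2 2 4; 0 0 0)], sign=+1
Σ_t [0,0]: t=0:+1/36 = 1/36
(3j)²=4/63 [(2 2 4; 1 1 -2)], sign=+1
⇒ 4πI² = 40/49
I = (+1)√(40/49/(4π)) = 0.25487487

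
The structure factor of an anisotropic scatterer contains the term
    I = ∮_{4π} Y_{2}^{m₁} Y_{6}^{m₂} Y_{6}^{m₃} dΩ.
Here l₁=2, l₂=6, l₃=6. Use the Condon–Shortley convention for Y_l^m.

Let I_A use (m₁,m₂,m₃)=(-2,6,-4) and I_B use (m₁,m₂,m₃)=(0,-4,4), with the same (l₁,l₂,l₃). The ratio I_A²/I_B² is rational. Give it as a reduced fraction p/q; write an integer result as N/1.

11/1

Shared (l₁,l₂,l₃)=(2,6,6): N and (l;000)² cancel in I_A²/I_B².
A: Δ = 2!·2!·10!/15! = 1/90090; Racah Σ t=2..2: t=2:+1/14515200 = 1/14515200; ⇒ 3j(2 6 6; -2 6 -4)² = 2/455, sgn +1
B: Δ = 2!·2!·10!/15! = 1/90090; Racah Σ t=0..2: t=0:+1/322560 t=1:−1/362880 t=2:+1/14515200 = 1/2419200; ⇒ 3j(2 6 6; 0 -4 4)² = 2/5005, sgn +1
I_A²/I_B² = (2/455)/(2/5005) = 11/1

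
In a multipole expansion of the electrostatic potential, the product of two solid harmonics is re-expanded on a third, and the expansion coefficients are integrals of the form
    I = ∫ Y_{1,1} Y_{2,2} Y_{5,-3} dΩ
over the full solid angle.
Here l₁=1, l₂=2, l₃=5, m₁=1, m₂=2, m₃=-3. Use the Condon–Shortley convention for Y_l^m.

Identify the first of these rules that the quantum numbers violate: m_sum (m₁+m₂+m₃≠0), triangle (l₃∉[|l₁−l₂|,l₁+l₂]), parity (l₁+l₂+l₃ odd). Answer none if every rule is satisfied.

azimuthal sum: 1 + 2 − 3 = 0  ✓
1 ≤ 5 ≤ 3 (triangle on l)  ✗
L = 1 + 2 + 5 = 8 (even)

triangle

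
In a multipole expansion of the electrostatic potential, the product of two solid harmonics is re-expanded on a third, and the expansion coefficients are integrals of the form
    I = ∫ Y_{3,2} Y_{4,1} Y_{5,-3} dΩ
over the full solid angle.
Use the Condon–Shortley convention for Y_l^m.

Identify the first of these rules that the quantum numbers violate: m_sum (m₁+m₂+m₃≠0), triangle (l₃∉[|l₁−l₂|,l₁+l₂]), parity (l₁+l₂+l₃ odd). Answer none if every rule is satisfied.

none

m₁+m₂+m₃ = 2 + 1 − 3 = 0  ✓
triangle: |3−4|=1 ≤ l₃=5 ≤ 3+4=7  ✓
parity: l₁+l₂+l₃ = 12 is even  ✓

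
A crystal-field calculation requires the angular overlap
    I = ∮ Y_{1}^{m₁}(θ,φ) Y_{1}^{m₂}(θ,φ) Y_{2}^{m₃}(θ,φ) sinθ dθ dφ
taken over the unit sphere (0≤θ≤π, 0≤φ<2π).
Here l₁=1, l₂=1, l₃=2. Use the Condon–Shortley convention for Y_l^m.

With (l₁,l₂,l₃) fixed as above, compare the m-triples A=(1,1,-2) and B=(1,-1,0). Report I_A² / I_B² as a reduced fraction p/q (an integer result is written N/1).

l's match ⇒ only the (l;m) 3-j factors differ between A and B.
A: triangle coeff Δ(1,1,2) = 1/30; Σ_t [0,0]: t=0:+1/4 = 1/4; (3j)²=1/5 [(1 1 2; 1 1 -2)], sign=+1
B: triangle coeff Δ(1,1,2) = 1/30; Σ_t [0,0]: t=0:+1/4 = 1/4; (3j)²=1/30 [(1 1 2; 1 -1 0)], sign=+1
I_A²/I_B² = (1/5)/(1/30) = 6/1

6/1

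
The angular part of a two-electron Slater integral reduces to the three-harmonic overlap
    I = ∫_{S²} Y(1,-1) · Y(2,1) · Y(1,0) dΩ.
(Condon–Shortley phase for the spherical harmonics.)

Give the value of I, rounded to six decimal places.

Rules hold: Σm=0, L=4 even, 1≤1≤3.
N = 3·5·3 = 45
Δ = 2!·0!·2!/5! = 1/30
Racah Σ t=1..1: t=1:−1/1 = -1/1
⇒ 3j(1 2 1; 0 0 0)² = 2/15, sgn +1
Racah Σ t=2..2: t=2:+1/2 = 1/2
⇒ 3j(1 2 1; -1 1 0)² = 1/10, sgn -1
4πI² = N·(3j₀)²·(3jₘ)² = 3/5
I = -1·√(0.6/4π) = -0.21850969

-0.218510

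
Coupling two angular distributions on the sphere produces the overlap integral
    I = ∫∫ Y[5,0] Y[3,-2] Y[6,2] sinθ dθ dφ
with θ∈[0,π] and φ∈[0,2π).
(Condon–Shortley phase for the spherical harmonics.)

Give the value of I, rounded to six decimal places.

-0.077843

Rules hold: Σm=0, L=14 even, 2≤6≤8.
N = 11·7·13 = 1001
Δ = 2!·8!·4!/15! = 1/675675
Racah Σ t=0..2: t=0:+1/8640 t=1:−1/2304 t=2:+1/8640 = -7/34560
⇒ 3j(5 3 6; 0 0 0)² = 7/429, sgn -1
Racah Σ t=0..1: t=0:+1/8640 t=1:−1/13824 = 1/23040
⇒ 3j(5 3 6; 0 -2 2)² = 2/429, sgn +1
4πI² = N·(3j₀)²·(3jₘ)² = 98/1287
I = -1·√(0.0761461/4π) = -0.07784287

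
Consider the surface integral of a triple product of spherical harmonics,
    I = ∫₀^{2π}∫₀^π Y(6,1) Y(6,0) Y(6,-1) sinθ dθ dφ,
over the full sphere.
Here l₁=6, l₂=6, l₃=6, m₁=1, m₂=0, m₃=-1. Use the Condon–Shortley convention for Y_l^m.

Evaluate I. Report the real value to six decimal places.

-0.057253

Rules hold: Σm=0, L=18 even, 0≤6≤12.
N = 13·13·13 = 2197
Δ = 6!·6!·6!/19! = 1/325909584
Racah Σ t=0..6: t=0:+1/373248000 t=1:−1/1728000 t=2:+1/110592 t=3:−1/46656 t=4:+1/110592 t=5:−1/1728000 t=6:+1/373248000 = -7/1555200
⇒ 3j(6 6 6; 0 0 0)² = 400/46189, sgn -1
Racah Σ t=0..5: t=0:+1/62208000 t=1:−1/691200 t=2:+1/82944 t=3:−1/62208 t=4:+1/276480 t=5:−1/10368000 = -1/518400
⇒ 3j(6 6 6; 1 0 -1)² = 100/46189, sgn +1
4πI² = N·(3j₀)²·(3jₘ)² = 520000/12623809
I = -1·√(0.041192/4π) = -0.05725343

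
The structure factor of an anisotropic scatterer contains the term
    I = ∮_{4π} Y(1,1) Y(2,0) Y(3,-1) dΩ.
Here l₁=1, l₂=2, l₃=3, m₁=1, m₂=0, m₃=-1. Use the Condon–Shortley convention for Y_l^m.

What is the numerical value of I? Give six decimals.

Rules hold: Σm=0, L=6 even, 1≤3≤3.
N = 3·5·7 = 105
Δ = 0!·2!·4!/7! = 1/105
Racah Σ t=0..0: t=0:+1/4 = 1/4
⇒ 3j(1 2 3; 0 0 0)² = 3/35, sgn -1
Racah Σ t=0..0: t=0:+1/8 = 1/8
⇒ 3j(1 2 3; 1 0 -1)² = 2/35, sgn +1
4πI² = N·(3j₀)²·(3jₘ)² = 18/35
I = -1·√(0.514286/4π) = -0.20230066

-0.202301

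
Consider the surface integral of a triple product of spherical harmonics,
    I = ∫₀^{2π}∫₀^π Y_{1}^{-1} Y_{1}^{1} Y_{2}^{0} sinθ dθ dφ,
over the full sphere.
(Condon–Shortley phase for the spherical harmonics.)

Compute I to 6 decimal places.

0.126157

Rules hold: Σm=0, L=4 even, 0≤2≤2.
N = 3·3·5 = 45
Δ = 0!·2!·2!/5! = 1/30
Racah Σ t=0..0: t=0:+1/1 = 1/1
⇒ 3j(1 1 2; 0 0 0)² = 2/15, sgn +1
Racah Σ t=0..0: t=0:+1/4 = 1/4
⇒ 3j(1 1 2; -1 1 0)² = 1/30, sgn +1
4πI² = N·(3j₀)²·(3jₘ)² = 1/5
I = +1·√(0.2/4π) = 0.12615663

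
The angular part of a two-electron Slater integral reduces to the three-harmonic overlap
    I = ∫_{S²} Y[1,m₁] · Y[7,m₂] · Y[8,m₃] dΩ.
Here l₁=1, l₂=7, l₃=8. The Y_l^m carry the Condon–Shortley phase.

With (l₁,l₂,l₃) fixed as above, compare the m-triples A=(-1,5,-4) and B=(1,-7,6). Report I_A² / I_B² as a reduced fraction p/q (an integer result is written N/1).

Same 1,7,8: normalisation and zero-m 3j drop out of the ratio.
A: Δ: 0! 2! 14! / 17! → 1/2040; sum: t=0:+1/1916006400 = 1/1916006400; 3j²(1 7 8; -1 5 -4) = Δ·Π!·Σ² = 1/340  (sign +1)
B: Δ: 0! 2! 14! / 17! → 1/2040; sum: t=0:+1/174356582400 = 1/174356582400; 3j²(1 7 8; 1 -7 6) = Δ·Π!·Σ² = 1/2040  (sign +1)
I_A²/I_B² = (1/340)/(1/2040) = 6/1

6/1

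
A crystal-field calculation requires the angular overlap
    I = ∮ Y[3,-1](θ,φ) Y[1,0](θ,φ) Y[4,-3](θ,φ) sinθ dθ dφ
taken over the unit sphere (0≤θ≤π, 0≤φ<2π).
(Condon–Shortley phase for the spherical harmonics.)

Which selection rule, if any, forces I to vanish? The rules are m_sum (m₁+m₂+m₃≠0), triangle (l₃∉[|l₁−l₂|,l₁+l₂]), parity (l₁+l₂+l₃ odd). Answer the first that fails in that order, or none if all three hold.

azimuthal sum: -1 + 0 − 3 = -4  ✗
2 ≤ 4 ≤ 4 (triangle on l)
L = 3 + 1 + 4 = 8 (even)

m_sum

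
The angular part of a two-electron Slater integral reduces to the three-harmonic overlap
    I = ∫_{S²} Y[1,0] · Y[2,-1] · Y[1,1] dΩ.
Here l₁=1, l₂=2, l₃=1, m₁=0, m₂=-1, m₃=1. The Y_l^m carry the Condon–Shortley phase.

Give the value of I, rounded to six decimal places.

m-sum 0 ✓  L=4 even ✓  1≤1≤3 ✓
Π(2lᵢ+1) = 3×5×3 = 45
triangle coeff Δ(1,2,1) = 1/30
Σ_t [1,1]: t=1:−1/1 = -1/1
(3j)²=2/15 [(1 2 1; 0 0 0)], sign=+1
Σ_t [1,1]: t=1:−1/2 = -1/2
(3j)²=1/10 [(1 2 1; 0 -1 1)], sign=-1
⇒ 4πI² = 3/5
I = (-1)√(3/5/(4π)) = -0.21850969

-0.218510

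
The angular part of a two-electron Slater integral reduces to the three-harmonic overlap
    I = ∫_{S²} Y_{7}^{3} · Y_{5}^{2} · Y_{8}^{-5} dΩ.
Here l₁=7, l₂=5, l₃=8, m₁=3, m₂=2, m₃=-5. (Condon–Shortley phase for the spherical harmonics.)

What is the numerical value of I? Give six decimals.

Rules hold: Σm=0, L=20 even, 2≤8≤12.
N = 15·11·17 = 2805
Δ = 4!·10!·6!/21! = 1/814773960
Racah Σ t=0..4: t=0:+1/87091200 t=1:−1/4976640 t=2:+1/2073600 t=3:−1/4976640 t=4:+1/87091200 = 1/9676800
⇒ 3j(7 5 8; 0 0 0)² = 360/46189, sgn +1
Racah Σ t=1..4: t=1:−1/130636800 t=2:+1/38707200 t=3:−1/104509440 t=4:+1/3135283200 = 1/111974400
⇒ 3j(7 5 8; 3 2 -5)² = 28/2907, sgn -1
4πI² = N·(3j₀)²·(3jₘ)² = 16800/79781
I = -1·√(0.210576/4π) = -0.12944938

-0.129449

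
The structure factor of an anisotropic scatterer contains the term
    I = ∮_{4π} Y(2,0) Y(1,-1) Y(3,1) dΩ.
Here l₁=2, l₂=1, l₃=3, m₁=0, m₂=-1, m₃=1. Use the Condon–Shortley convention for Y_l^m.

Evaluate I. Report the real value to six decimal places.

m-sum 0 ✓  L=6 even ✓  1≤3≤3 ✓
Π(2lᵢ+1) = 5×3×7 = 105
triangle coeff Δ(2,1,3) = 1/105
Σ_t [0,0]: t=0:+1/4 = 1/4
(3j)²=3/35 [(2 1 3; 0 0 0)], sign=-1
Σ_t [0,0]: t=0:+1/8 = 1/8
(3j)²=2/35 [(2 1 3; 0 -1 1)], sign=+1
⇒ 4πI² = 18/35
I = (-1)√(18/35/(4π)) = -0.20230066

-0.202301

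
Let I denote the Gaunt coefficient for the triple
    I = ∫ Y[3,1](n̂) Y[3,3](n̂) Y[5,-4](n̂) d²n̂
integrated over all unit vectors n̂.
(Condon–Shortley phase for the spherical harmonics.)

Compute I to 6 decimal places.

0.000000

Σlᵢ=11 odd — θ-integrand is odd under cosθ→−cosθ; I=0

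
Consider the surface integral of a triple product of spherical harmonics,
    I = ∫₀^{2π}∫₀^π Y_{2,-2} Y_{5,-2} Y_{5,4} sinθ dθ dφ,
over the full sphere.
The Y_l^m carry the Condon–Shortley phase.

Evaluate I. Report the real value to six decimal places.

Rules hold: Σm=0, L=12 even, 3≤5≤7.
N = 5·11·11 = 605
Δ = 2!·2!·8!/13! = 1/38610
Racah Σ t=0..2: t=0:+1/2880 t=1:−1/576 t=2:+1/2880 = -1/960
⇒ 3j(2 5 5; 0 0 0)² = 10/429, sgn +1
Racah Σ t=2..2: t=2:+1/20160 = 1/20160
⇒ 3j(2 5 5; -2 -2 4)² = 12/715, sgn -1
4πI² = N·(3j₀)²·(3jₘ)² = 40/169
I = -1·√(0.236686/4π) = -0.13724032

-0.137240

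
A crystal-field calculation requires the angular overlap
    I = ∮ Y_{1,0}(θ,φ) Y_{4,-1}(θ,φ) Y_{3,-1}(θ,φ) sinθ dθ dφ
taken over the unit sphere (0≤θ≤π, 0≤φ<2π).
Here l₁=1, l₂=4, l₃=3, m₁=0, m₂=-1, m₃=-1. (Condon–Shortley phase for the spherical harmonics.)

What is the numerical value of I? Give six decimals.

Σmᵢ = -2 ≠ 0, so the φ-integral vanishes; I = 0

0.000000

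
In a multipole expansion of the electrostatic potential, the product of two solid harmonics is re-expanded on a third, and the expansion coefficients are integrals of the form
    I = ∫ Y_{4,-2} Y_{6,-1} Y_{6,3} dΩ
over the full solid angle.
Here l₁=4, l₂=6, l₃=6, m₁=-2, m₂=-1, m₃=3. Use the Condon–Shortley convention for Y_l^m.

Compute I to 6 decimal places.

0.036205

m-sum 0 ✓  L=16 even ✓  2≤6≤10 ✓
Π(2lᵢ+1) = 9×13×13 = 1521
triangle coeff Δ(4,6,6) = 1/15315300
Σ_t [0,4]: t=0:+1/829440 t=1:−1/25920 t=2:+1/9216 t=3:−1/25920 t=4:+1/829440 = 7/207360
(3j)²=28/2431 [(4 6 6; 0 0 0)], sign=+1
Σ_t [2,4]: t=2:+1/69120 t=3:−1/51840 t=4:+1/483840 = -1/362880
(3j)²=16/17017 [(4 6 6; -2 -1 3)], sign=+1
⇒ 4πI² = 576/34969
I = (+1)√(576/34969/(4π)) = 0.03620468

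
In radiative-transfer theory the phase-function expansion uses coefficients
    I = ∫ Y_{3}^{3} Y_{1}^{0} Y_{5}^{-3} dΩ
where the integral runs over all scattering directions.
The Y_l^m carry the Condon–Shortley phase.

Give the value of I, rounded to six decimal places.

|3−1|≤5≤3+1 violated ⇒ I = 0

0.000000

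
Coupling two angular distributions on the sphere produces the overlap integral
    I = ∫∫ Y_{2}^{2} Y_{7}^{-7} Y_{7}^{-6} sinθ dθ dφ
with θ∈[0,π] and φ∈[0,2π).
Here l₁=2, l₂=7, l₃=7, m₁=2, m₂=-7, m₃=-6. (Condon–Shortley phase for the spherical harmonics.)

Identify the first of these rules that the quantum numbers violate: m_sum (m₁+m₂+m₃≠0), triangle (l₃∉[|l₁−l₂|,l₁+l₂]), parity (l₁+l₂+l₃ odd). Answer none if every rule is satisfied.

m_sum

azimuthal sum: 2 − 7 − 6 = -11  ✗
5 ≤ 7 ≤ 9 (triangle on l)
L = 2 + 7 + 7 = 16 (even)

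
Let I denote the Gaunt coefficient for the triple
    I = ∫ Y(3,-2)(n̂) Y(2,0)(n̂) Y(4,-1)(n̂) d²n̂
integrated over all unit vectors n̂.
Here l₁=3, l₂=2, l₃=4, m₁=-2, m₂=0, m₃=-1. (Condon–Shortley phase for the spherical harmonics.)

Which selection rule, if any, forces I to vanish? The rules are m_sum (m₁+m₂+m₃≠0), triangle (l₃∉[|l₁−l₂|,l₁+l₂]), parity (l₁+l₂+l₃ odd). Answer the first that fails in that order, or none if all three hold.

m₁+m₂+m₃ = -2 + 0 − 1 = -3  ✗
triangle: |3−2|=1 ≤ l₃=4 ≤ 3+2=5
parity: l₁+l₂+l₃ = 9 is odd

m_sum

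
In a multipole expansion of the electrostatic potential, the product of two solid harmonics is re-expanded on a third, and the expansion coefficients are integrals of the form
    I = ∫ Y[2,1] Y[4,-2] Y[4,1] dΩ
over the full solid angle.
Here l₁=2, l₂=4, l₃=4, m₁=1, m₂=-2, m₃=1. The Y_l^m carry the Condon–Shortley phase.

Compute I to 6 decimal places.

Checks pass: Σm=0; 10 even; l₃=4∈[2,6].
(2·2+1)(2·4+1)(2·4+1) = 405
Δ: 2! 2! 6! / 11! → 1/13860
sum: t=0:+1/192 t=1:−1/36 t=2:+1/192 = -5/288
3j²(2 4 4; 0 0 0) = Δ·Π!·Σ² = 20/693  (sign -1)
sum: t=0:+1/96 t=1:−1/240 = 1/160
3j²(2 4 4; 1 -2 1) = Δ·Π!·Σ² = 27/1540  (sign -1)
combine: 4πI² = 405·20/693·27/1540 = 1215/5929
take √, sign +1: I = 0.12770047

0.127700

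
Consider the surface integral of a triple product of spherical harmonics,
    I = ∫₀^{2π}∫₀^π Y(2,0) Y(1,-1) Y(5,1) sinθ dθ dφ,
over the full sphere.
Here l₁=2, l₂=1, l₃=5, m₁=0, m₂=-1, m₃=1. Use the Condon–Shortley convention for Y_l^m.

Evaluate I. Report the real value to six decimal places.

0.000000

triangle: need 1≤l₃≤3, have 5; I=0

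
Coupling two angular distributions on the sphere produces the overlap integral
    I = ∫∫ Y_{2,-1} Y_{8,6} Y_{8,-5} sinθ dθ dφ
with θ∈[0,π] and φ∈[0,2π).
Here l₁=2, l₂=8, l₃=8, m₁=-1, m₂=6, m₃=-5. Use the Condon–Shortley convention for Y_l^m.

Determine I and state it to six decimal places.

0.193241

Checks pass: Σm=0; 18 even; l₃=8∈[6,10].
(2·2+1)(2·8+1)(2·8+1) = 1445
Δ: 2! 2! 14! / 19! → 1/348840
sum: t=0:+1/116121600 t=1:−1/25401600 t=2:+1/116121600 = -1/45158400
3j²(2 8 8; 0 0 0) = Δ·Π!·Σ² = 24/1615  (sign -1)
sum: t=1:−1/12454041600 t=2:+1/1916006400 = 1/2264371200
3j²(2 8 8; -1 6 -5) = Δ·Π!·Σ² = 847/38760  (sign -1)
combine: 4πI² = 1445·24/1615·847/38760 = 847/1805
take √, sign +1: I = 0.19324051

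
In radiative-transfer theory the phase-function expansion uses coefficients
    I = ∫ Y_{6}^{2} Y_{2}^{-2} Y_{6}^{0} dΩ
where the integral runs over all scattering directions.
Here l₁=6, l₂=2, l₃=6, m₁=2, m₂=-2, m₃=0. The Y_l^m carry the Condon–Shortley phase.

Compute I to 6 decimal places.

-0.191909

Checks pass: Σm=0; 14 even; l₃=6∈[4,8].
(2·6+1)(2·2+1)(2·6+1) = 845
Δ: 2! 10! 2! / 15! → 1/90090
sum: t=0:+1/69120 t=1:−1/14400 t=2:+1/69120 = -7/172800
3j²(6 2 6; 0 0 0) = Δ·Π!·Σ² = 14/715  (sign -1)
sum: t=0:+1/69120 = 1/69120
3j²(6 2 6; 2 -2 0) = Δ·Π!·Σ² = 4/143  (sign +1)
combine: 4πI² = 845·14/715·4/143 = 56/121
take √, sign -1: I = -0.19190947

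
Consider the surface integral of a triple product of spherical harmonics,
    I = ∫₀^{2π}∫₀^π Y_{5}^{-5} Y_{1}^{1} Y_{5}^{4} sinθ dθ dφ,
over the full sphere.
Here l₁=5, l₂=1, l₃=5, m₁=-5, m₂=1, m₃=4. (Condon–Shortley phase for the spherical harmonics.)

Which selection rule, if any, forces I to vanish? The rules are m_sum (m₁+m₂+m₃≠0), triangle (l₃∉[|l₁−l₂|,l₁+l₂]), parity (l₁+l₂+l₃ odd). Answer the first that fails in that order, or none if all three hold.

parity

Σmᵢ = 0  ✓
l₃∈[|l₁−l₂|,l₁+l₂]=[4,6], have l₃=5  ✓
Σlᵢ = 11 ⇒ odd  ✗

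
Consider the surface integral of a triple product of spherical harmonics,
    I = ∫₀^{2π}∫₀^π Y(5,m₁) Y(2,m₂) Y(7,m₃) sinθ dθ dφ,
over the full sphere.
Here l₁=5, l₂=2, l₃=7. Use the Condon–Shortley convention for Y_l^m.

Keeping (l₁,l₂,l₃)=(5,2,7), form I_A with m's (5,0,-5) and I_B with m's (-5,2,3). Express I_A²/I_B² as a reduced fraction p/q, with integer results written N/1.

Same 5,2,7: normalisation and zero-m 3j drop out of the ratio.
A: Δ: 0! 10! 4! / 15! → 1/15015; sum: t=0:+1/14515200 = 1/14515200; 3j²(5 2 7; 5 0 -5) = Δ·Π!·Σ² = 2/455  (sign +1)
B: Δ: 0! 10! 4! / 15! → 1/15015; sum: t=0:+1/87091200 = 1/87091200; 3j²(5 2 7; -5 2 3) = Δ·Π!·Σ² = 1/15015  (sign +1)
I_A²/I_B² = (2/455)/(1/15015) = 66/1

66/1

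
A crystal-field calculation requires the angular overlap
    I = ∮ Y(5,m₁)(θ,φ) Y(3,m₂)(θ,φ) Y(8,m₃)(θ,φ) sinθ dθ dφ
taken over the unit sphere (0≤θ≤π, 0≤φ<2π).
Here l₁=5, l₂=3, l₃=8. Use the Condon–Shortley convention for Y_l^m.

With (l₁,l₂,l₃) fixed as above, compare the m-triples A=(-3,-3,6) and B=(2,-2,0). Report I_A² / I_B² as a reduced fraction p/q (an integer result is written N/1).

Shared (l₁,l₂,l₃)=(5,3,8): N and (l;000)² cancel in I_A²/I_B².
A: Δ = 0!·10!·6!/17! = 1/136136; Racah Σ t=0..0: t=0:+1/58060800 = 1/58060800; ⇒ 3j(5 3 8; -3 -3 6)² = 3/136, sgn +1
B: Δ = 0!·10!·6!/17! = 1/136136; Racah Σ t=0..0: t=0:+1/3628800 = 1/3628800; ⇒ 3j(5 3 8; 2 -2 0)² = 8/2431, sgn +1
I_A²/I_B² = (3/136)/(8/2431) = 429/64

429/64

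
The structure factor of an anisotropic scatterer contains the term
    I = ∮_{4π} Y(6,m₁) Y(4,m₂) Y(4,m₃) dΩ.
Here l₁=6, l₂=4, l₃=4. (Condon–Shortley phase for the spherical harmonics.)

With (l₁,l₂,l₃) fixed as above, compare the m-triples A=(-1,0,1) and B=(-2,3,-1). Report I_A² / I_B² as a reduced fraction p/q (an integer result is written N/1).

l's match ⇒ only the (l;m) 3-j factors differ between A and B.
A: triangle coeff Δ(6,4,4) = 1/1261260; Σ_t [2,4]: t=2:+1/11520 t=3:−1/1728 t=4:+1/3456 = -7/34560; (3j)²=7/858 [(6 4 4; -1 0 1)], sign=+1
B: triangle coeff Δ(6,4,4) = 1/1261260; Σ_t [5,6]: t=5:−1/8640 t=6:+1/34560 = -1/11520; (3j)²=3/143 [(6 4 4; -2 3 -1)], sign=+1
I_A²/I_B² = (7/858)/(3/143) = 7/18

7/18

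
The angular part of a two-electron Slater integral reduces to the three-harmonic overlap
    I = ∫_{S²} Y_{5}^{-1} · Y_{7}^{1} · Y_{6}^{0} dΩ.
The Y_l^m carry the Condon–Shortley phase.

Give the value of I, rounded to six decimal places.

-0.063766

Rules hold: Σm=0, L=18 even, 2≤6≤12.
N = 11·15·13 = 2145
Δ = 6!·4!·8!/19! = 1/174594420
Racah Σ t=1..5: t=1:−1/4147200 t=2:+1/207360 t=3:−1/82944 t=4:+1/207360 t=5:−1/4147200 = -1/345600
⇒ 3j(5 7 6; 0 0 0)² = 420/46189, sgn -1
Racah Σ t=2..6: t=2:+1/1658880 t=3:−1/155520 t=4:+1/110592 t=5:−1/518400 t=6:+1/24883200 = 11/8294400
⇒ 3j(5 7 6; -1 1 0)² = 11/4199, sgn +1
4πI² = N·(3j₀)²·(3jₘ)² = 69300/1356277
I = -1·√(0.0510958/4π) = -0.06376575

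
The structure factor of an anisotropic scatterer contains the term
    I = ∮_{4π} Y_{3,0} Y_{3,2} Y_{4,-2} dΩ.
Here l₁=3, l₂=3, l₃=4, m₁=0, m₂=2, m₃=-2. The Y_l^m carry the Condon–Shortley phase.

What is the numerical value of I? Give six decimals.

Checks pass: Σm=0; 10 even; l₃=4∈[0,6].
(2·3+1)(2·3+1)(2·4+1) = 441
Δ: 2! 4! 4! / 11! → 1/34650
sum: t=0:+1/72 t=1:−1/16 t=2:+1/72 = -5/144
3j²(3 3 4; 0 0 0) = Δ·Π!·Σ² = 2/77  (sign -1)
sum: t=1:−1/96 t=2:+1/72 = 1/288
3j²(3 3 4; 0 2 -2) = Δ·Π!·Σ² = 1/462  (sign +1)
combine: 4πI² = 441·2/77·1/462 = 3/121
take √, sign -1: I = -0.04441841

-0.044418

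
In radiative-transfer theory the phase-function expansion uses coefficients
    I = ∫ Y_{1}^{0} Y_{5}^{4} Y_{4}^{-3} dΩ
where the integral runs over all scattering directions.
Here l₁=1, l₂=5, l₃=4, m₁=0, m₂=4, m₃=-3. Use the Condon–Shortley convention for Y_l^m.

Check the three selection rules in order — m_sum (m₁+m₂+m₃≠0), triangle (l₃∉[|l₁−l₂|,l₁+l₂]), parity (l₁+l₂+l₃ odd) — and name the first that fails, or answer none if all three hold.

m_sum

m₁+m₂+m₃ = 0 + 4 − 3 = 1  ✗
triangle: |1−5|=4 ≤ l₃=4 ≤ 1+5=6
parity: l₁+l₂+l₃ = 10 is even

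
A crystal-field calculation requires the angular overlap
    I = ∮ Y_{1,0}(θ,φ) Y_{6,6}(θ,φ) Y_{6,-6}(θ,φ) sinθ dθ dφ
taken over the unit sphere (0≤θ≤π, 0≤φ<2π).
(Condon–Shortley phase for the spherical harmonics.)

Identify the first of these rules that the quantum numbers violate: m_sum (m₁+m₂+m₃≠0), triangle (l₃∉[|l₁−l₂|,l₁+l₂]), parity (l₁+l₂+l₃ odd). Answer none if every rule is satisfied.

parity

Σmᵢ = 0  ✓
l₃∈[|l₁−l₂|,l₁+l₂]=[5,7], have l₃=6  ✓
Σlᵢ = 13 ⇒ odd  ✗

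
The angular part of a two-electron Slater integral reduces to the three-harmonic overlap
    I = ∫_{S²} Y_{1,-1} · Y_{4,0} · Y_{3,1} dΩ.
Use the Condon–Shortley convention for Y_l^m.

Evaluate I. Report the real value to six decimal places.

0.150786

Checks pass: Σm=0; 8 even; l₃=3∈[3,5].
(2·1+1)(2·4+1)(2·3+1) = 189
Δ: 2! 0! 6! / 9! → 1/252
sum: t=1:−1/36 = -1/36
3j²(1 4 3; 0 0 0) = Δ·Π!·Σ² = 4/63  (sign +1)
sum: t=2:+1/96 = 1/96
3j²(1 4 3; -1 0 1) = Δ·Π!·Σ² = 1/42  (sign +1)
combine: 4πI² = 189·4/63·1/42 = 2/7
take √, sign +1: I = 0.15078601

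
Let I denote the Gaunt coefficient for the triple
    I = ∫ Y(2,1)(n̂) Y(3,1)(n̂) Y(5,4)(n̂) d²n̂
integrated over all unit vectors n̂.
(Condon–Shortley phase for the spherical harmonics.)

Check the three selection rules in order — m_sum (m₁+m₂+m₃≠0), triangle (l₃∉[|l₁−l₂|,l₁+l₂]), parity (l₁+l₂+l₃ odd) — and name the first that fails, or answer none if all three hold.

m₁+m₂+m₃ = 1 + 1 + 4 = 6  ✗
triangle: |2−3|=1 ≤ l₃=5 ≤ 2+3=5
parity: l₁+l₂+l₃ = 10 is even

m_sum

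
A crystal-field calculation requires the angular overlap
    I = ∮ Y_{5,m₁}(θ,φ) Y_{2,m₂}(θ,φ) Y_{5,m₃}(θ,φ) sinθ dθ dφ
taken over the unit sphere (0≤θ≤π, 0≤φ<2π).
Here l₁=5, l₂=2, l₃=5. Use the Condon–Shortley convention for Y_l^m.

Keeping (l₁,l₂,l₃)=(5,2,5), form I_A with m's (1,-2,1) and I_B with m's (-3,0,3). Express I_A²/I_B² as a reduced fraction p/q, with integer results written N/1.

150/1

l's match ⇒ only the (l;m) 3-j factors differ between A and B.
A: triangle coeff Δ(5,2,5) = 1/38610; Σ_t [0,0]: t=0:+1/2304 = 1/2304; (3j)²=5/143 [(5 2 5; 1 -2 1)], sign=+1
B: triangle coeff Δ(5,2,5) = 1/38610; Σ_t [0,2]: t=0:+1/161280 t=1:−1/5040 t=2:+1/5760 = -1/53760; (3j)²=1/4290 [(5 2 5; -3 0 3)], sign=-1
I_A²/I_B² = (5/143)/(1/4290) = 150/1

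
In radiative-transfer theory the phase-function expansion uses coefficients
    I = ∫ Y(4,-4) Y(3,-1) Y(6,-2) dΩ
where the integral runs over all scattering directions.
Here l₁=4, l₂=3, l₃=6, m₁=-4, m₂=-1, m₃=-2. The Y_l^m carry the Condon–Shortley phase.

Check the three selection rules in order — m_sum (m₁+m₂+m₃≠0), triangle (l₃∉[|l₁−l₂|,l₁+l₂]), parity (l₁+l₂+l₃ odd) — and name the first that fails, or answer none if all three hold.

m_sum

Σmᵢ = -7  ✗
l₃∈[|l₁−l₂|,l₁+l₂]=[1,7], have l₃=6
Σlᵢ = 13 ⇒ odd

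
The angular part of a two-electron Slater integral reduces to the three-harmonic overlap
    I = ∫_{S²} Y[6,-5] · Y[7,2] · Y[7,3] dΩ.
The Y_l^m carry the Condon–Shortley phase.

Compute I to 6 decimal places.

-0.040990

Rules hold: Σm=0, L=20 even, 1≤7≤13.
N = 13·15·15 = 2925
Δ = 6!·6!·8!/21! = 1/2444321880
Racah Σ t=0..6: t=0:+1/2612736000 t=1:−1/20736000 t=2:+1/1658880 t=3:−1/746496 t=4:+1/1658880 t=5:−1/20736000 t=6:+1/2612736000 = -1/4354560
⇒ 3j(6 7 7; 0 0 0)² = 1000/138567, sgn +1
Racah Σ t=5..6: t=5:−1/49766400 t=6:+1/62208000 = -1/248832000
⇒ 3j(6 7 7; -5 2 3)² = 21/20995, sgn -1
4πI² = N·(3j₀)²·(3jₘ)² = 315000/14919047
I = -1·√(0.0211139/4π) = -0.04099018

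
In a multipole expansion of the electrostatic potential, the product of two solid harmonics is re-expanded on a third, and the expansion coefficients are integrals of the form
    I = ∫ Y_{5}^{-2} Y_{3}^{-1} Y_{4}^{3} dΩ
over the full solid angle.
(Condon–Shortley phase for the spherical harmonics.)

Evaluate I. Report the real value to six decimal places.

m-sum 0 ✓  L=12 even ✓  2≤4≤8 ✓
Π(2lᵢ+1) = 11×7×9 = 693
triangle coeff Δ(5,3,4) = 1/180180
Σ_t [1,3]: t=1:−1/576 t=2:+1/144 t=3:−1/576 = 1/288
(3j)²=20/1001 [(5 3 4; 0 0 0)], sign=+1
Σ_t [1,2]: t=1:−1/4320 t=2:+1/960 = 7/8640
(3j)²=343/12870 [(5 3 4; -2 -1 3)], sign=-1
⇒ 4πI² = 686/1859
I = (-1)√(686/1859/(4π)) = -0.17136315

-0.171363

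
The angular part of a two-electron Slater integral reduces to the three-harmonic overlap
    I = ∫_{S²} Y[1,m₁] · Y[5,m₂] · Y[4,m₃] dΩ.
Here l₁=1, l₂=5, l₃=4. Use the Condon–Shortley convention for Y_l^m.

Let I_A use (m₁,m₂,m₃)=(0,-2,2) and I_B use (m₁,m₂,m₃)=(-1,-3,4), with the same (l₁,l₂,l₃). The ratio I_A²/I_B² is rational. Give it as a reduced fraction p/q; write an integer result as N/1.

l's match ⇒ only the (l;m) 3-j factors differ between A and B.
A: triangle coeff Δ(1,5,4) = 1/495; Σ_t [1,1]: t=1:−1/1440 = -1/1440; (3j)²=7/165 [(1 5 4; 0 -2 2)], sign=-1
B: triangle coeff Δ(1,5,4) = 1/495; Σ_t [2,2]: t=2:+1/80640 = 1/80640; (3j)²=1/495 [(1 5 4; -1 -3 4)], sign=+1
I_A²/I_B² = (7/165)/(1/495) = 21/1

21/1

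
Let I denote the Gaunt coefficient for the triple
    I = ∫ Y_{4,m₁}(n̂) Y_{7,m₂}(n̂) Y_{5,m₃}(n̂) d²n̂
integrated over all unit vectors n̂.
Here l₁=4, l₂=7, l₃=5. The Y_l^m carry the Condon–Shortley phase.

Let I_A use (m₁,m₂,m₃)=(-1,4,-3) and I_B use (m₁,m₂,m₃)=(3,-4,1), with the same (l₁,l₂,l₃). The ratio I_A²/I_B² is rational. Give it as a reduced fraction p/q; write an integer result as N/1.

169/294

l's match ⇒ only the (l;m) 3-j factors differ between A and B.
A: triangle coeff Δ(4,7,5) = 1/6126120; Σ_t [3,5]: t=3:−1/2903040 t=4:+1/241920 t=5:−1/345600 = 13/14515200; (3j)²=13/7140 [(4 7 5; -1 4 -3)], sign=+1
B: triangle coeff Δ(4,7,5) = 1/6126120; Σ_t [0,1]: t=0:+1/518400 t=1:−1/345600 = -1/1036800; (3j)²=7/2210 [(4 7 5; 3 -4 1)], sign=-1
I_A²/I_B² = (13/7140)/(7/2210) = 169/294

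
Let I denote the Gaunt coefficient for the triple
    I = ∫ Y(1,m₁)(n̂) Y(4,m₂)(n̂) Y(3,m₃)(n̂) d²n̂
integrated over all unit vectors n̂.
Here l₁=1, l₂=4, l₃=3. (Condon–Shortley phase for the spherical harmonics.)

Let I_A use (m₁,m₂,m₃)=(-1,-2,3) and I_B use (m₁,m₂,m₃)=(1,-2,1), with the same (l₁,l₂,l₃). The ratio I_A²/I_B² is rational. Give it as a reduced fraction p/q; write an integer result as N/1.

1/15

l's match ⇒ only the (l;m) 3-j factors differ between A and B.
A: triangle coeff Δ(1,4,3) = 1/252; Σ_t [2,2]: t=2:+1/1440 = 1/1440; (3j)²=1/252 [(1 4 3; -1 -2 3)], sign=+1
B: triangle coeff Δ(1,4,3) = 1/252; Σ_t [0,0]: t=0:+1/96 = 1/96; (3j)²=5/84 [(1 4 3; 1 -2 1)], sign=+1
I_A²/I_B² = (1/252)/(5/84) = 1/15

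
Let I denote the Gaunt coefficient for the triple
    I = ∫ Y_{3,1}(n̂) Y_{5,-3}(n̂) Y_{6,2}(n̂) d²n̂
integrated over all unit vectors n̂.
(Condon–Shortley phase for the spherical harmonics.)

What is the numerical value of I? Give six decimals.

-0.145631

m-sum 0 ✓  L=14 even ✓  2≤6≤8 ✓
Π(2lᵢ+1) = 7×11×13 = 1001
triangle coeff Δ(3,5,6) = 1/675675
Σ_t [0,2]: t=0:+1/8640 t=1:−1/2304 t=2:+1/8640 = -7/34560
(3j)²=7/429 [(3 5 6; 0 0 0)], sign=-1
Σ_t [0,2]: t=0:+1/11520 t=1:−1/30240 t=2:+1/1935360 = 1/18432
(3j)²=7/429 [(3 5 6; 1 -3 2)], sign=+1
⇒ 4πI² = 343/1287
I = (-1)√(343/1287/(4π)) = -0.14563067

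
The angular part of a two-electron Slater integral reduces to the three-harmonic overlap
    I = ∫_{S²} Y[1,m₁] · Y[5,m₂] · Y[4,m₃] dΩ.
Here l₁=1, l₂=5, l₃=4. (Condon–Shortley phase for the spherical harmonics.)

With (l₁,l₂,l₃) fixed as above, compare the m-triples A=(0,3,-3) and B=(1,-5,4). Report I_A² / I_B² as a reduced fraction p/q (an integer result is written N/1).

16/45

l's match ⇒ only the (l;m) 3-j factors differ between A and B.
A: triangle coeff Δ(1,5,4) = 1/495; Σ_t [1,1]: t=1:−1/5040 = -1/5040; (3j)²=16/495 [(1 5 4; 0 3 -3)], sign=+1
B: triangle coeff Δ(1,5,4) = 1/495; Σ_t [0,0]: t=0:+1/80640 = 1/80640; (3j)²=1/11 [(1 5 4; 1 -5 4)], sign=+1
I_A²/I_B² = (16/495)/(1/11) = 16/45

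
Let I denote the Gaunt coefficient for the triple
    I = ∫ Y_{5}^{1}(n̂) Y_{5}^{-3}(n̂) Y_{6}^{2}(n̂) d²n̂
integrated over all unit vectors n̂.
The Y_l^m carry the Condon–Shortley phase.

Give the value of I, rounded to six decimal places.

-0.106727

Checks pass: Σm=0; 16 even; l₃=6∈[0,10].
(2·5+1)(2·5+1)(2·6+1) = 1573
Δ: 4! 6! 6! / 17! → 1/28588560
sum: t=0:+1/345600 t=1:−1/13824 t=2:+1/5184 t=3:−1/13824 t=4:+1/345600 = 7/129600
3j²(5 5 6; 0 0 0) = Δ·Π!·Σ² = 80/7293  (sign +1)
sum: t=0:+1/55296 t=1:−1/25920 t=2:+1/138240 = -11/829440
3j²(5 5 6; 1 -3 2) = Δ·Π!·Σ² = 11/1326  (sign -1)
combine: 4πI² = 1573·80/7293·11/1326 = 4840/33813
take √, sign -1: I = -0.10672739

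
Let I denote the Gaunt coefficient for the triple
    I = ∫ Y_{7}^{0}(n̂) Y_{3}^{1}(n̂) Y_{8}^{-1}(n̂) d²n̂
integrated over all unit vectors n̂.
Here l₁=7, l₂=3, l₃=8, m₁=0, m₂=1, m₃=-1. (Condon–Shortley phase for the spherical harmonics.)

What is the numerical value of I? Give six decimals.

-0.068135

m-sum 0 ✓  L=18 even ✓  4≤8≤10 ✓
Π(2lᵢ+1) = 15×7×17 = 1785
triangle coeff Δ(7,3,8) = 1/5290740
Σ_t [0,2]: t=0:+1/7257600 t=1:−1/2073600 t=2:+1/7257600 = -1/4838400
(3j)²=252/20995 [(7 3 8; 0 0 0)], sign=-1
Σ_t [0,2]: t=0:+1/29030400 t=1:−1/3110400 t=2:+1/4838400 = -1/12441600
(3j)²=343/125970 [(7 3 8; 0 1 -1)], sign=+1
⇒ 4πI² = 302526/5185765
I = (-1)√(302526/5185765/(4π)) = -0.06813496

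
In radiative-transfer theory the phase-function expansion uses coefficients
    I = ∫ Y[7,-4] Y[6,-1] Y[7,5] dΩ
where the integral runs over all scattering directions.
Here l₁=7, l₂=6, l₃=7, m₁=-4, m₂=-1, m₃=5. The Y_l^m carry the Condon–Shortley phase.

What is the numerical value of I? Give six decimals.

0.117735

m-sum 0 ✓  L=20 even ✓  1≤7≤13 ✓
Π(2lᵢ+1) = 15×13×15 = 2925
triangle coeff Δ(7,6,7) = 1/2444321880
Σ_t [0,6]: t=0:+1/2612736000 t=1:−1/20736000 t=2:+1/1658880 t=3:−1/746496 t=4:+1/1658880 t=5:−1/20736000 t=6:+1/2612736000 = -1/4354560
(3j)²=1000/138567 [(7 6 7; 0 0 0)], sign=+1
Σ_t [3,5]: t=3:−1/69672960 t=4:+1/29030400 t=5:−1/124416000 = 1/82944000
(3j)²=693/83980 [(7 6 7; -4 -1 5)], sign=+1
⇒ 4πI² = 236250/1356277
I = (+1)√(236250/1356277/(4π)) = 0.11773532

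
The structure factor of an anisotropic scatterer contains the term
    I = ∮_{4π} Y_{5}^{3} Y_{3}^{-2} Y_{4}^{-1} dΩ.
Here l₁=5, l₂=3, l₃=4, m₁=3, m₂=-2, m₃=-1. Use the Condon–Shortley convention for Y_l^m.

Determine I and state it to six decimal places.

m-sum 0 ✓  L=12 even ✓  2≤4≤8 ✓
Π(2lᵢ+1) = 11×7×9 = 693
triangle coeff Δ(5,3,4) = 1/180180
Σ_t [1,3]: t=1:−1/576 t=2:+1/144 t=3:−1/576 = 1/288
(3j)²=20/1001 [(5 3 4; 0 0 0)], sign=+1
Σ_t [0,1]: t=0:+1/1152 t=1:−1/1440 = 1/5760
(3j)²=1/858 [(5 3 4; 3 -2 -1)], sign=-1
⇒ 4πI² = 30/1859
I = (-1)√(30/1859/(4π)) = -0.03583571

-0.035836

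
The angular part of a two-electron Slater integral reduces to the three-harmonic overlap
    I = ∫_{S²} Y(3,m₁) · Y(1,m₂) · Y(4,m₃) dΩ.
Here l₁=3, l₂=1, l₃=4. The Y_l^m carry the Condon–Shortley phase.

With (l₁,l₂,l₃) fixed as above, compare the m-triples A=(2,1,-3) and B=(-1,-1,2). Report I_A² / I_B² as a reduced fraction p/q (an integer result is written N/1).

7/5

Same 3,1,4: normalisation and zero-m 3j drop out of the ratio.
A: Δ: 0! 6! 2! / 9! → 1/252; sum: t=0:+1/240 = 1/240; 3j²(3 1 4; 2 1 -3) = Δ·Π!·Σ² = 1/12  (sign -1)
B: Δ: 0! 6! 2! / 9! → 1/252; sum: t=0:+1/96 = 1/96; 3j²(3 1 4; -1 -1 2) = Δ·Π!·Σ² = 5/84  (sign +1)
I_A²/I_B² = (1/12)/(5/84) = 7/5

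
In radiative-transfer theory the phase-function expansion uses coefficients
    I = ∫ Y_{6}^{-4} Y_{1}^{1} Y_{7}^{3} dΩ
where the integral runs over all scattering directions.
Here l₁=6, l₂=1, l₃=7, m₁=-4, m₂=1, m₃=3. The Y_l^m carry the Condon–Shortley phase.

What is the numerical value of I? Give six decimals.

Rules hold: Σm=0, L=14 even, 5≤7≤7.
N = 13·3·15 = 585
Δ = 0!·12!·2!/15! = 1/1365
Racah Σ t=0..0: t=0:+1/518400 = 1/518400
⇒ 3j(6 1 7; 0 0 0)² = 7/195, sgn -1
Racah Σ t=0..0: t=0:+1/14515200 = 1/14515200
⇒ 3j(6 1 7; -4 1 3)² = 2/455, sgn +1
4πI² = N·(3j₀)²·(3jₘ)² = 6/65
I = -1·√(0.0923077/4π) = -0.08570655

-0.085707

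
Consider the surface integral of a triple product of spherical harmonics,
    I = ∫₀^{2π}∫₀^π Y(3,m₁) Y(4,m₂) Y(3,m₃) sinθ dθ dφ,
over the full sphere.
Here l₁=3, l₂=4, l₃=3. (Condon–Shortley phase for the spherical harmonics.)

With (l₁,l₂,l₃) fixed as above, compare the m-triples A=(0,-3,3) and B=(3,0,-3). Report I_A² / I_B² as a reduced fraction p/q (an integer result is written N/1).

l's match ⇒ only the (l;m) 3-j factors differ between A and B.
A: triangle coeff Δ(3,4,3) = 1/34650; Σ_t [1,1]: t=1:−1/288 = -1/288; (3j)²=1/22 [(3 4 3; 0 -3 3)], sign=-1
B: triangle coeff Δ(3,4,3) = 1/34650; Σ_t [0,0]: t=0:+1/1152 = 1/1152; (3j)²=1/154 [(3 4 3; 3 0 -3)], sign=+1
I_A²/I_B² = (1/22)/(1/154) = 7/1

7/1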